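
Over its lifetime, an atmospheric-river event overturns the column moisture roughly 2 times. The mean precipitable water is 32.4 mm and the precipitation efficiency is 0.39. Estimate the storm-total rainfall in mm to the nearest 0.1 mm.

rainfall ≈ 25.3 mm

Each cycle deposits ε × PW = 0.39 × 32.4 = 12.636 mm.
Over 2 cycles: 2 × 12.636 = 25.3 mm.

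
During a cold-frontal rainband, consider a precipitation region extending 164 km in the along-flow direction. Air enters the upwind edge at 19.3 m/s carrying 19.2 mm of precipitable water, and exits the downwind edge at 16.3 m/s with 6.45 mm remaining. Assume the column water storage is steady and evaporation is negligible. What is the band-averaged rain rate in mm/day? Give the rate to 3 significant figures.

R ≈ 140 mm/day

Column moisture flux per unit crosswind length is F = V × PW.
Inflow: F_in = 19.3 × 19.2 = 370.56 mm·m/s
Outflow: F_out = 16.3 × 6.45 = 105.135 mm·m/s
Steady-state rate R = (F_in − F_out)/L = (370.56 − 105.135) / 164000 m = 1.618e-03 mm/s.
R = 1.618e-03 × 3600 × 24 = 140 mm/day.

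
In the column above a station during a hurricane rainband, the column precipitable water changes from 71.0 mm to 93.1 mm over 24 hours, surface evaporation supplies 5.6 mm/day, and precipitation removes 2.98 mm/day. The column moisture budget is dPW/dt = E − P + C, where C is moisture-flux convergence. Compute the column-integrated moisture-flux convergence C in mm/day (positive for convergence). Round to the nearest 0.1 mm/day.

dPW/dt = (93.1 − 71.0) mm / (24/24 day) = +22.100 mm/day.
C = dPW/dt − E + P = (+22.100) − 5.6 + 2.98 = 19.5 mm/day.

C ≈ 19.5 mm/day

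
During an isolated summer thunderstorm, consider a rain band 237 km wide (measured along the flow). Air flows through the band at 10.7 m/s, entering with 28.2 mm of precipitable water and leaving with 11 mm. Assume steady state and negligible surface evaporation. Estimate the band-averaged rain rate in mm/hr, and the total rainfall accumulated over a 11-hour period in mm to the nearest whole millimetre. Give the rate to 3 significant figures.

Column moisture flux per unit crosswind length is F = V × PW.
Inflow: F_in = 10.7 × 28.2 = 301.74 mm·m/s
Outflow: F_out = 10.7 × 11 = 117.7 mm·m/s
Steady-state rate R = (F_in − F_out)/L = (301.74 − 117.7) / 237000 m = 7.765e-04 mm/s.
R = 7.765e-04 × 3600 = 2.80 mm/hr.
Over 11 h: total = 2.80 × 11 = 30.8 ≈ 31 mm.

R ≈ 2.80 mm/hr; total ≈ 31 mm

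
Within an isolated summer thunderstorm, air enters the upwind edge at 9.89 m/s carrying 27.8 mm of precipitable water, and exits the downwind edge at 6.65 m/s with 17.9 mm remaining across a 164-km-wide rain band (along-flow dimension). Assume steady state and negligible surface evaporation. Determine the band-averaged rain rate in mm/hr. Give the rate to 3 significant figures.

R ≈ 3.42 mm/hr

Column moisture flux per unit crosswind length is F = V × PW.
Inflow: F_in = 9.89 × 27.8 = 274.942 mm·m/s
Outflow: F_out = 6.65 × 17.9 = 119.035 mm·m/s
Steady-state rate R = (F_in − F_out)/L = (274.942 − 119.035) / 164000 m = 9.507e-04 mm/s.
R = 9.507e-04 × 3600 = 3.42 mm/hr.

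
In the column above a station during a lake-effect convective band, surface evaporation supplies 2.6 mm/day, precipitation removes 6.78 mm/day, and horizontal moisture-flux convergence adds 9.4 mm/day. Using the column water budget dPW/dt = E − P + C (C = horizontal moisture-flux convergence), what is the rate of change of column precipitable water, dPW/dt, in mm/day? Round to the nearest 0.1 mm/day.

dPW/dt ≈ 5.2 mm/day

dPW/dt = E − P + C = 2.6 − 6.78 + (9.4) = 5.2 mm/day.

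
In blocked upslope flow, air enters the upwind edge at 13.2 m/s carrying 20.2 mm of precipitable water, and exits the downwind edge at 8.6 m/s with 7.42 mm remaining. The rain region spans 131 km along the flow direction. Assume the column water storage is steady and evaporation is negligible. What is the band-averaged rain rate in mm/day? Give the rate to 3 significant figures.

R ≈ 134 mm/day

Column moisture flux per unit crosswind length is F = V × PW.
Inflow: F_in = 13.2 × 20.2 = 266.64 mm·m/s
Outflow: F_out = 8.6 × 7.42 = 63.812 mm·m/s
Steady-state rate R = (F_in − F_out)/L = (266.64 − 63.812) / 131000 m = 1.548e-03 mm/s.
R = 1.548e-03 × 3600 × 24 = 134 mm/day.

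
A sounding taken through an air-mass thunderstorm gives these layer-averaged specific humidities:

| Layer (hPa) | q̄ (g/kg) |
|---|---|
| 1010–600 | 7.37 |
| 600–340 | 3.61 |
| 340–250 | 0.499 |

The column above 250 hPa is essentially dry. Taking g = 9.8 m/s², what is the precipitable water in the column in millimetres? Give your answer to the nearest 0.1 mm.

Precipitable water is the column-integrated vapour mass per unit area: PW = (1/g) Σ q̄ Δp, with q in kg/kg and Δp in Pa (1 kg/m² of water = 1 mm).
Layer 1010–600 hPa: Δp = 410 hPa = 41000 Pa, q̄ = 0.00737 kg/kg → 0.00737 × 41000 / 9.8 = 30.83 mm
Layer 600–340 hPa: Δp = 260 hPa = 26000 Pa, q̄ = 0.00361 kg/kg → 0.00361 × 26000 / 9.8 = 9.58 mm
Layer 340–250 hPa: Δp = 90 hPa = 9000 Pa, q̄ = 0.000499 kg/kg → 0.000499 × 9000 / 9.8 = 0.46 mm
PW = 30.83 + 9.58 + 0.46 = 40.87 ≈ 40.9 mm.

PW ≈ 40.9 mm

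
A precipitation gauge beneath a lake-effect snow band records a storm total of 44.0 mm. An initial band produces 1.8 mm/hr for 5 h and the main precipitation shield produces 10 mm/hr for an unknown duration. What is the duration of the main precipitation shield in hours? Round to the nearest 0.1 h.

Known phases: 1.8 × 5 = 9 mm.
Remaining depth = 44.0 − 9 = 35 mm.
Duration = 35 / 10 = 3.5 h.

duration ≈ 3.5 h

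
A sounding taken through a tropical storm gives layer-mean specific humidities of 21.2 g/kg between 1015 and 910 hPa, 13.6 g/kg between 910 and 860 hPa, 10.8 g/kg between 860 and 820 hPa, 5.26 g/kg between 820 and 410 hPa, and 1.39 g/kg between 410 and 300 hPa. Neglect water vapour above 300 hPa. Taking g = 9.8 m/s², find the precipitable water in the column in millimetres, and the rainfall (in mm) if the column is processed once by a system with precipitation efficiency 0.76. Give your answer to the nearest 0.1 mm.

Precipitable water is the column-integrated vapour mass per unit area: PW = (1/g) Σ q̄ Δp, with q in kg/kg and Δp in Pa (1 kg/m² of water = 1 mm).
Layer 1015–910 hPa: Δp = 105 hPa = 10500 Pa, q̄ = 0.0212 kg/kg → 0.0212 × 10500 / 9.8 = 22.71 mm
Layer 910–860 hPa: Δp = 50 hPa = 5000 Pa, q̄ = 0.0136 kg/kg → 0.0136 × 5000 / 9.8 = 6.94 mm
Layer 860–820 hPa: Δp = 40 hPa = 4000 Pa, q̄ = 0.0108 kg/kg → 0.0108 × 4000 / 9.8 = 4.41 mm
Layer 820–410 hPa: Δp = 410 hPa = 41000 Pa, q̄ = 0.00526 kg/kg → 0.00526 × 41000 / 9.8 = 22.01 mm
Layer 410–300 hPa: Δp = 110 hPa = 11000 Pa, q̄ = 0.00139 kg/kg → 0.00139 × 11000 / 9.8 = 1.56 mm
PW = 22.71 + 6.94 + 4.41 + 22.01 + 1.56 = 57.63 ≈ 57.6 mm.
Rainfall = ε × PW = 0.76 × 57.6 = 43.8 mm.

PW ≈ 57.6 mm; rainfall ≈ 43.8 mm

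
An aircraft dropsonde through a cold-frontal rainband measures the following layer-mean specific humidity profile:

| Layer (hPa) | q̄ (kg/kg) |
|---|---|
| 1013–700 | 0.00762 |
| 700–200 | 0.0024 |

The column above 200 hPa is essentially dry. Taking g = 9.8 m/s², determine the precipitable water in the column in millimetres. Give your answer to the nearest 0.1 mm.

PW ≈ 36.6 mm

Precipitable water is the column-integrated vapour mass per unit area: PW = (1/g) Σ q̄ Δp, with q in kg/kg and Δp in Pa (1 kg/m² of water = 1 mm).
Layer 1013–700 hPa: Δp = 313 hPa = 31300 Pa, q̄ = 0.00762 kg/kg → 0.00762 × 31300 / 9.8 = 24.34 mm
Layer 700–200 hPa: Δp = 500 hPa = 50000 Pa, q̄ = 0.0024 kg/kg → 0.0024 × 50000 / 9.8 = 12.24 mm
PW = 24.34 + 12.24 = 36.58 ≈ 36.6 mm.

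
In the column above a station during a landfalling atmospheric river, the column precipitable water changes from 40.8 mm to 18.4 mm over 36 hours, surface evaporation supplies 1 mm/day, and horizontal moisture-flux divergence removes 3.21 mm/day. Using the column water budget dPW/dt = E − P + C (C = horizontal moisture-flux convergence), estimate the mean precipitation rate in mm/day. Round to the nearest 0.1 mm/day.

dPW/dt = (18.4 − 40.8) mm / (36/24 day) = -14.933 mm/day.
P = E + C − dPW/dt = 1 + (-3.21) − (-14.933) = 12.7 mm/day.

P ≈ 12.7 mm/day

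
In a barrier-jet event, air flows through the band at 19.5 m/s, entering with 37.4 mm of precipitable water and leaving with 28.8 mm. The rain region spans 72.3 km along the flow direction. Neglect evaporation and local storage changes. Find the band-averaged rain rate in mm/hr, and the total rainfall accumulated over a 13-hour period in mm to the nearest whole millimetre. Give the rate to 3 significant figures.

R ≈ 8.35 mm/hr; total ≈ 109 mm

Column moisture flux per unit crosswind length is F = V × PW.
Inflow: F_in = 19.5 × 37.4 = 729.3 mm·m/s
Outflow: F_out = 19.5 × 28.8 = 561.6 mm·m/s
Steady-state rate R = (F_in − F_out)/L = (729.3 − 561.6) / 72300 m = 2.320e-03 mm/s.
R = 2.320e-03 × 3600 = 8.35 mm/hr.
Over 13 h: total = 8.35 × 13 = 108.55 ≈ 109 mm.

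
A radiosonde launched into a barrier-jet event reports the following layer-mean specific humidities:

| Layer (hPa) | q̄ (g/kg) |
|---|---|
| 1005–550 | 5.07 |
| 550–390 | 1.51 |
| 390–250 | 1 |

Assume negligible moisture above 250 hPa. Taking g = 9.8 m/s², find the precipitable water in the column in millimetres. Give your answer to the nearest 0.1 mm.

Precipitable water is the column-integrated vapour mass per unit area: PW = (1/g) Σ q̄ Δp, with q in kg/kg and Δp in Pa (1 kg/m² of water = 1 mm).
Layer 1005–550 hPa: Δp = 455 hPa = 45500 Pa, q̄ = 0.00507 kg/kg → 0.00507 × 45500 / 9.8 = 23.54 mm
Layer 550–390 hPa: Δp = 160 hPa = 16000 Pa, q̄ = 0.00151 kg/kg → 0.00151 × 16000 / 9.8 = 2.47 mm
Layer 390–250 hPa: Δp = 140 hPa = 14000 Pa, q̄ = 0.001 kg/kg → 0.001 × 14000 / 9.8 = 1.43 mm
PW = 23.54 + 2.47 + 1.43 = 27.44 ≈ 27.4 mm.

PW ≈ 27.4 mm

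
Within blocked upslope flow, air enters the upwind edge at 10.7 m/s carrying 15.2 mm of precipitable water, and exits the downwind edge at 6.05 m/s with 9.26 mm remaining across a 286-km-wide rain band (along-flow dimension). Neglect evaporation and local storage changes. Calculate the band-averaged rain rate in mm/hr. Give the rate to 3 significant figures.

R ≈ 1.34 mm/hr

Column moisture flux per unit crosswind length is F = V × PW.
Inflow: F_in = 10.7 × 15.2 = 162.64 mm·m/s
Outflow: F_out = 6.05 × 9.26 = 56.023 mm·m/s
Steady-state rate R = (F_in − F_out)/L = (162.64 − 56.023) / 286000 m = 3.728e-04 mm/s.
R = 3.728e-04 × 3600 = 1.34 mm/hr.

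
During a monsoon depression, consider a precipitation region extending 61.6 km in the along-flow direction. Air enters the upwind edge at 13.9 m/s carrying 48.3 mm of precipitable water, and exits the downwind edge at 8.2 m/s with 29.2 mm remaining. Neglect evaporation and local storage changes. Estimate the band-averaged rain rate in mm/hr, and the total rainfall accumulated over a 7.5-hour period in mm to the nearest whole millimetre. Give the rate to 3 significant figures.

R ≈ 25.2 mm/hr; total ≈ 189 mm

Column moisture flux per unit crosswind length is F = V × PW.
Inflow: F_in = 13.9 × 48.3 = 671.37 mm·m/s
Outflow: F_out = 8.2 × 29.2 = 239.44 mm·m/s
Steady-state rate R = (F_in − F_out)/L = (671.37 − 239.44) / 61600 m = 7.012e-03 mm/s.
R = 7.012e-03 × 3600 = 25.2 mm/hr.
Over 7.5 h: total = 25.2 × 7.5 = 189 mm.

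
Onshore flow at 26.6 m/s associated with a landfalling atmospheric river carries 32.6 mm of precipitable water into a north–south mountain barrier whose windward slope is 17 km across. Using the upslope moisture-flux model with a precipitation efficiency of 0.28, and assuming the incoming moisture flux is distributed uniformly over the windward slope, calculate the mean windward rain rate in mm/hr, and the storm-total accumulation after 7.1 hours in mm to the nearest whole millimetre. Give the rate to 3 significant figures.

R ≈ 51.4 mm/hr; total ≈ 365 mm

Incoming column moisture flux per unit ridge length: F = V × PW = 26.6 × 32.6 = 867.16 mm·m/s.
Spread over the 17 km slope with efficiency ε = 0.28: R = ε·F/W = 0.28 × 867.16 / 17000 m = 1.428e-02 mm/s.
R = 1.428e-02 × 3600 = 51.4 mm/hr.
Over 7.1 h: total = 51.4 × 7.1 = 364.94 ≈ 365 mm.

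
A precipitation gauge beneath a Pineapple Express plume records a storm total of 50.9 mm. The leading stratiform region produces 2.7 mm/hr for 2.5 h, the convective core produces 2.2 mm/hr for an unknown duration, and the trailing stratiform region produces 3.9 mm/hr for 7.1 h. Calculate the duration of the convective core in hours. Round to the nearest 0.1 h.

duration ≈ 7.5 h

Known phases: 2.7 × 2.5 + 3.9 × 7.1 = 6.75 + 27.69 = 34.44 mm.
Remaining depth = 50.9 − 34.44 = 16.46 mm.
Duration = 16.46 / 2.2 = 7.5 h.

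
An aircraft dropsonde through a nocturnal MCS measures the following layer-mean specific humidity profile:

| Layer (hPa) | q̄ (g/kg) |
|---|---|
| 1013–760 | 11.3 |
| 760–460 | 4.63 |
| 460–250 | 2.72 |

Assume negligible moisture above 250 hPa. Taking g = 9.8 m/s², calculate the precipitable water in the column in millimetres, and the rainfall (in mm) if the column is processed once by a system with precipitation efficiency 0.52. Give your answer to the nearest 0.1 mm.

Precipitable water is the column-integrated vapour mass per unit area: PW = (1/g) Σ q̄ Δp, with q in kg/kg and Δp in Pa (1 kg/m² of water = 1 mm).
Layer 1013–760 hPa: Δp = 253 hPa = 25300 Pa, q̄ = 0.0113 kg/kg → 0.0113 × 25300 / 9.8 = 29.17 mm
Layer 760–460 hPa: Δp = 300 hPa = 30000 Pa, q̄ = 0.00463 kg/kg → 0.00463 × 30000 / 9.8 = 14.17 mm
Layer 460–250 hPa: Δp = 210 hPa = 21000 Pa, q̄ = 0.00272 kg/kg → 0.00272 × 21000 / 9.8 = 5.83 mm
PW = 29.17 + 14.17 + 5.83 = 49.17 ≈ 49.2 mm.
Rainfall = ε × PW = 0.52 × 49.2 = 25.6 mm.

PW ≈ 49.2 mm; rainfall ≈ 25.6 mm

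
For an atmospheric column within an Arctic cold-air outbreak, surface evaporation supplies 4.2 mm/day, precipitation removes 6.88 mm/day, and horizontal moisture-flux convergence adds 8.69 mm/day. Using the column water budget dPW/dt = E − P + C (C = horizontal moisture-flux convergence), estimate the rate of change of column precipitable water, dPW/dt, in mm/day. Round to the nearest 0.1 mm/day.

dPW/dt = E − P + C = 4.2 − 6.88 + (8.69) = 6.0 mm/day.

dPW/dt ≈ 6.0 mm/day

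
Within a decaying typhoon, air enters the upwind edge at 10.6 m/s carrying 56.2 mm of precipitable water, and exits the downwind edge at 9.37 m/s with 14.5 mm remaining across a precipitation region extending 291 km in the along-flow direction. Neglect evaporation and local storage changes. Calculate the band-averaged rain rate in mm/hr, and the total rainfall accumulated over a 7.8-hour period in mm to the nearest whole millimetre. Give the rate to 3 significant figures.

R ≈ 5.69 mm/hr; total ≈ 44 mm

Column moisture flux per unit crosswind length is F = V × PW.
Inflow: F_in = 10.6 × 56.2 = 595.72 mm·m/s
Outflow: F_out = 9.37 × 14.5 = 135.865 mm·m/s
Steady-state rate R = (F_in − F_out)/L = (595.72 − 135.865) / 291000 m = 1.580e-03 mm/s.
R = 1.580e-03 × 3600 = 5.69 mm/hr.
Over 7.8 h: total = 5.69 × 7.8 = 44.382 ≈ 44 mm.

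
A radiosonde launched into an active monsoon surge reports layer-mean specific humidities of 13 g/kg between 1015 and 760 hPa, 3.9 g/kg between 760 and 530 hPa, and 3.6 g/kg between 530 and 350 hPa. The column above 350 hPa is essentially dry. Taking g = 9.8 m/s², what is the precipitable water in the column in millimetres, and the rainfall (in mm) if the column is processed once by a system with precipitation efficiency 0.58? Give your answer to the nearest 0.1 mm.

Precipitable water is the column-integrated vapour mass per unit area: PW = (1/g) Σ q̄ Δp, with q in kg/kg and Δp in Pa (1 kg/m² of water = 1 mm).
Layer 1015–760 hPa: Δp = 255 hPa = 25500 Pa, q̄ = 0.013 kg/kg → 0.013 × 25500 / 9.8 = 33.83 mm
Layer 760–530 hPa: Δp = 230 hPa = 23000 Pa, q̄ = 0.0039 kg/kg → 0.0039 × 23000 / 9.8 = 9.15 mm
Layer 530–350 hPa: Δp = 180 hPa = 18000 Pa, q̄ = 0.0036 kg/kg → 0.0036 × 18000 / 9.8 = 6.61 mm
PW = 33.83 + 9.15 + 6.61 = 49.59 ≈ 49.6 mm.
Rainfall = ε × PW = 0.58 × 49.6 = 28.8 mm.

PW ≈ 49.6 mm; rainfall ≈ 28.8 mm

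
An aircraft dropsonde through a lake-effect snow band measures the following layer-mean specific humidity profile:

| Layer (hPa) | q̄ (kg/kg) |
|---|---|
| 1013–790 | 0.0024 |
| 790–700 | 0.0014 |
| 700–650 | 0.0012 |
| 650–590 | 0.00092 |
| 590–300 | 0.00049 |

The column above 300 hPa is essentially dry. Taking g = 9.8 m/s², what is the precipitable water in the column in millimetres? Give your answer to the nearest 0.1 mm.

PW ≈ 9.4 mm

Precipitable water is the column-integrated vapour mass per unit area: PW = (1/g) Σ q̄ Δp, with q in kg/kg and Δp in Pa (1 kg/m² of water = 1 mm).
Layer 1013–790 hPa: Δp = 223 hPa = 22300 Pa, q̄ = 0.0024 kg/kg → 0.0024 × 22300 / 9.8 = 5.46 mm
Layer 790–700 hPa: Δp = 90 hPa = 9000 Pa, q̄ = 0.0014 kg/kg → 0.0014 × 9000 / 9.8 = 1.29 mm
Layer 700–650 hPa: Δp = 50 hPa = 5000 Pa, q̄ = 0.0012 kg/kg → 0.0012 × 5000 / 9.8 = 0.61 mm
Layer 650–590 hPa: Δp = 60 hPa = 6000 Pa, q̄ = 0.00092 kg/kg → 0.00092 × 6000 / 9.8 = 0.56 mm
Layer 590–300 hPa: Δp = 290 hPa = 29000 Pa, q̄ = 0.00049 kg/kg → 0.00049 × 29000 / 9.8 = 1.45 mm
PW = 5.46 + 1.29 + 0.61 + 0.56 + 1.45 = 9.37 ≈ 9.4 mm.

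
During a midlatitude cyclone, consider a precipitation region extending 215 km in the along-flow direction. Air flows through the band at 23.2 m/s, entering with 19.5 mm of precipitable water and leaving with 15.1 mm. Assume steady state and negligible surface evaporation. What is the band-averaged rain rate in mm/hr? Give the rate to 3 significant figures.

R ≈ 1.71 mm/hr

Column moisture flux per unit crosswind length is F = V × PW.
Inflow: F_in = 23.2 × 19.5 = 452.4 mm·m/s
Outflow: F_out = 23.2 × 15.1 = 350.32 mm·m/s
Steady-state rate R = (F_in − F_out)/L = (452.4 − 350.32) / 215000 m = 4.748e-04 mm/s.
R = 4.748e-04 × 3600 = 1.71 mm/hr.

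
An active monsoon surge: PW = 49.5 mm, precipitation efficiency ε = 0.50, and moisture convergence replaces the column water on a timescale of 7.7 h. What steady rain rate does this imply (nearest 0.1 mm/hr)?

R ≈ 3.2 mm/hr

Each overturning extracts ε × PW = 0.50 × 49.5 = 24.75 mm.
Rate = ε·PW / τ = 24.75 / 7.7 h = 3.2 mm/hr.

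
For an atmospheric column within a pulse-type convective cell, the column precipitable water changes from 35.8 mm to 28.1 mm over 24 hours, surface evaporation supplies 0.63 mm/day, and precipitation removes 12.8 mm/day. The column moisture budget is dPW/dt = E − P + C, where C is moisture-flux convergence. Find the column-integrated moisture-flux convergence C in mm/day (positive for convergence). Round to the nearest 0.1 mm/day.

dPW/dt = (28.1 − 35.8) mm / (24/24 day) = -7.700 mm/day.
C = dPW/dt − E + P = (-7.700) − 0.63 + 12.8 = 4.5 mm/day.

C ≈ 4.5 mm/day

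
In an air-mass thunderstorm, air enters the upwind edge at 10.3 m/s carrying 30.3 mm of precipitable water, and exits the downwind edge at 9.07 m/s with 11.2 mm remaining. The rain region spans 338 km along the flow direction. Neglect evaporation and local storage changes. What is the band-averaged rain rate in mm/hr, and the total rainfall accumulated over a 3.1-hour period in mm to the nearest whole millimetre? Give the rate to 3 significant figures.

R ≈ 2.24 mm/hr; total ≈ 7 mm

Column moisture flux per unit crosswind length is F = V × PW.
Inflow: F_in = 10.3 × 30.3 = 312.09 mm·m/s
Outflow: F_out = 9.07 × 11.2 = 101.584 mm·m/s
Steady-state rate R = (F_in − F_out)/L = (312.09 − 101.584) / 338000 m = 6.228e-04 mm/s.
R = 6.228e-04 × 3600 = 2.24 mm/hr.
Over 3.1 h: total = 2.24 × 3.1 = 6.944 ≈ 7 mm.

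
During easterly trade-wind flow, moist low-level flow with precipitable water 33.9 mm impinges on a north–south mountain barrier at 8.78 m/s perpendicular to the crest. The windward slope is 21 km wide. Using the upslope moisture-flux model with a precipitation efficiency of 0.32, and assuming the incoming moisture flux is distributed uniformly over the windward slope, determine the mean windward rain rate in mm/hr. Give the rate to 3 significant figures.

Incoming column moisture flux per unit ridge length: F = V × PW = 8.78 × 33.9 = 297.642 mm·m/s.
Spread over the 21 km slope with efficiency ε = 0.32: R = ε·F/W = 0.32 × 297.642 / 21000 m = 4.535e-03 mm/s.
R = 4.535e-03 × 3600 = 16.3 mm/hr.

R ≈ 16.3 mm/hr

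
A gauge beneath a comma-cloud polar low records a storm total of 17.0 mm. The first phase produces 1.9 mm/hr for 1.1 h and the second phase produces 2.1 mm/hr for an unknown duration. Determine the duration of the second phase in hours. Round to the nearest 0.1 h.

Known phases: 1.9 × 1.1 = 2.09 mm.
Remaining depth = 17.0 − 2.09 = 14.91 mm.
Duration = 14.91 / 2.1 = 7.1 h.

duration ≈ 7.1 h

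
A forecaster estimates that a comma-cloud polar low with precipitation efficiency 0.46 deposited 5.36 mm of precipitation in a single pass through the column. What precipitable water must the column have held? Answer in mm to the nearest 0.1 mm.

PW = precipitation / ε = 5.36 / 0.46 = 11.7 mm.

PW ≈ 11.7 mm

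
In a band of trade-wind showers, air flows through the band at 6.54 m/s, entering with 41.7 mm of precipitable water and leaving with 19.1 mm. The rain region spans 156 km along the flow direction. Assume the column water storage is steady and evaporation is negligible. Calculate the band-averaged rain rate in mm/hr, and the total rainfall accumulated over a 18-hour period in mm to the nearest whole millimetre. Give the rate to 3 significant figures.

R ≈ 3.41 mm/hr; total ≈ 61 mm

Column moisture flux per unit crosswind length is F = V × PW.
Inflow: F_in = 6.54 × 41.7 = 272.718 mm·m/s
Outflow: F_out = 6.54 × 19.1 = 124.914 mm·m/s
Steady-state rate R = (F_in − F_out)/L = (272.718 − 124.914) / 156000 m = 9.475e-04 mm/s.
R = 9.475e-04 × 3600 = 3.41 mm/hr.
Over 18 h: total = 3.41 × 18 = 61.38 ≈ 61 mm.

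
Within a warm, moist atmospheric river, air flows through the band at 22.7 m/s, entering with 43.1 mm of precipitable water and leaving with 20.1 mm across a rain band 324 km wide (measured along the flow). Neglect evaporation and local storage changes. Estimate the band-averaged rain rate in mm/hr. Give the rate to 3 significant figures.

Column moisture flux per unit crosswind length is F = V × PW.
Inflow: F_in = 22.7 × 43.1 = 978.37 mm·m/s
Outflow: F_out = 22.7 × 20.1 = 456.27 mm·m/s
Steady-state rate R = (F_in − F_out)/L = (978.37 − 456.27) / 324000 m = 1.611e-03 mm/s.
R = 1.611e-03 × 3600 = 5.80 mm/hr.

R ≈ 5.80 mm/hr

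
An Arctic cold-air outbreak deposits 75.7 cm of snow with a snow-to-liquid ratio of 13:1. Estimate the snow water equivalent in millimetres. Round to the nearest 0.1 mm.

SWE ≈ 58.2 mm

SWE = snow depth / ratio = 75.7 cm / 13 = 5.823 cm = 58.2 mm.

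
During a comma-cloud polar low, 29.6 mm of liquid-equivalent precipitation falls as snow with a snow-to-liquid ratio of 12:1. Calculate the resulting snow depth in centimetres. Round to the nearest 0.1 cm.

snow depth ≈ 35.5 cm

Snow depth = liquid × ratio = 29.6 mm × 12 = 355.2 mm = 35.5 cm.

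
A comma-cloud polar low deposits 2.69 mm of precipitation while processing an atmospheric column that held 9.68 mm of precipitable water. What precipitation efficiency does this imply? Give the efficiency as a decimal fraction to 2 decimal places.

ε ≈ 0.28

ε = precipitation / PW = 2.69 / 9.68 = 0.28.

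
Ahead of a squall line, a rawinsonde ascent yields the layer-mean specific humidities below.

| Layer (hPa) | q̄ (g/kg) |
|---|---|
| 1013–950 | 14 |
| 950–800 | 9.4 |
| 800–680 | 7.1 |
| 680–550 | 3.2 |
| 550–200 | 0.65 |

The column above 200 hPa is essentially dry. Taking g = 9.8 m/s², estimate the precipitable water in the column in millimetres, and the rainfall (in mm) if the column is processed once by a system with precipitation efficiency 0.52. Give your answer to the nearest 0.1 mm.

PW ≈ 38.6 mm; rainfall ≈ 20.1 mm

Precipitable water is the column-integrated vapour mass per unit area: PW = (1/g) Σ q̄ Δp, with q in kg/kg and Δp in Pa (1 kg/m² of water = 1 mm).
Layer 1013–950 hPa: Δp = 63 hPa = 6300 Pa, q̄ = 0.014 kg/kg → 0.014 × 6300 / 9.8 = 9.00 mm
Layer 950–800 hPa: Δp = 150 hPa = 15000 Pa, q̄ = 0.0094 kg/kg → 0.0094 × 15000 / 9.8 = 14.39 mm
Layer 800–680 hPa: Δp = 120 hPa = 12000 Pa, q̄ = 0.0071 kg/kg → 0.0071 × 12000 / 9.8 = 8.69 mm
Layer 680–550 hPa: Δp = 130 hPa = 13000 Pa, q̄ = 0.0032 kg/kg → 0.0032 × 13000 / 9.8 = 4.24 mm
Layer 550–200 hPa: Δp = 350 hPa = 35000 Pa, q̄ = 0.00065 kg/kg → 0.00065 × 35000 / 9.8 = 2.32 mm
PW = 9.00 + 14.39 + 8.69 + 4.24 + 2.32 = 38.64 ≈ 38.6 mm.
Rainfall = ε × PW = 0.52 × 38.6 = 20.1 mm.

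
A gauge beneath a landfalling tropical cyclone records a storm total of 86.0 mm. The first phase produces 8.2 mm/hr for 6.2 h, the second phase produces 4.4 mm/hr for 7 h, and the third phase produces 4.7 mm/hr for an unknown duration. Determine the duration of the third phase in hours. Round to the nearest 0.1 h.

duration ≈ 0.9 h

Known phases: 8.2 × 6.2 + 4.4 × 7 = 50.84 + 30.8 = 81.64 mm.
Remaining depth = 86.0 − 81.64 = 4.36 mm.
Duration = 4.36 / 4.7 = 0.9 h.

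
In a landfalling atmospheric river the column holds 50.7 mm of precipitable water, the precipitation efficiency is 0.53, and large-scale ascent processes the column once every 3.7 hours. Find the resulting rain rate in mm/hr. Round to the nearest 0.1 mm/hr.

Each overturning extracts ε × PW = 0.53 × 50.7 = 26.871 mm.
Rate = ε·PW / τ = 26.871 / 3.7 h = 7.3 mm/hr.

R ≈ 7.3 mm/hr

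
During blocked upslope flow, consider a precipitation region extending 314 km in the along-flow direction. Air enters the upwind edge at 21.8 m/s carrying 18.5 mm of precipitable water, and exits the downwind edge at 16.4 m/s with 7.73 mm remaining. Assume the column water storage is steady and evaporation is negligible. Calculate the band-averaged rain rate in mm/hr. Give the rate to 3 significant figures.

Column moisture flux per unit crosswind length is F = V × PW.
Inflow: F_in = 21.8 × 18.5 = 403.3 mm·m/s
Outflow: F_out = 16.4 × 7.73 = 126.772 mm·m/s
Steady-state rate R = (F_in − F_out)/L = (403.3 − 126.772) / 314000 m = 8.807e-04 mm/s.
R = 8.807e-04 × 3600 = 3.17 mm/hr.

R ≈ 3.17 mm/hr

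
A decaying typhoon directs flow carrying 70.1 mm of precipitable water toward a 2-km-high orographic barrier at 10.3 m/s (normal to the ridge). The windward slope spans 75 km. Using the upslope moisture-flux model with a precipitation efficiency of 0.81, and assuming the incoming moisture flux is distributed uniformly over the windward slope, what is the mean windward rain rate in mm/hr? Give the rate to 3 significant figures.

R ≈ 28.1 mm/hr

Incoming column moisture flux per unit ridge length: F = V × PW = 10.3 × 70.1 = 722.03 mm·m/s.
Spread over the 75 km slope with efficiency ε = 0.81: R = ε·F/W = 0.81 × 722.03 / 75000 m = 7.798e-03 mm/s.
R = 7.798e-03 × 3600 = 28.1 mm/hr.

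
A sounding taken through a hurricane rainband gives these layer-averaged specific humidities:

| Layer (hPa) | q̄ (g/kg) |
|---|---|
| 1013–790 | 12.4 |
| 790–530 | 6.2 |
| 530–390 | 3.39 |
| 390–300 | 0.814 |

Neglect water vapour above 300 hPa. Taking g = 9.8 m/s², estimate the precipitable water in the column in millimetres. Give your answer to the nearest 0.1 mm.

Precipitable water is the column-integrated vapour mass per unit area: PW = (1/g) Σ q̄ Δp, with q in kg/kg and Δp in Pa (1 kg/m² of water = 1 mm).
Layer 1013–790 hPa: Δp = 223 hPa = 22300 Pa, q̄ = 0.0124 kg/kg → 0.0124 × 22300 / 9.8 = 28.22 mm
Layer 790–530 hPa: Δp = 260 hPa = 26000 Pa, q̄ = 0.0062 kg/kg → 0.0062 × 26000 / 9.8 = 16.45 mm
Layer 530–390 hPa: Δp = 140 hPa = 14000 Pa, q̄ = 0.00339 kg/kg → 0.00339 × 14000 / 9.8 = 4.84 mm
Layer 390–300 hPa: Δp = 90 hPa = 9000 Pa, q̄ = 0.000814 kg/kg → 0.000814 × 9000 / 9.8 = 0.75 mm
PW = 28.22 + 16.45 + 4.84 + 0.75 = 50.26 ≈ 50.3 mm.

PW ≈ 50.3 mm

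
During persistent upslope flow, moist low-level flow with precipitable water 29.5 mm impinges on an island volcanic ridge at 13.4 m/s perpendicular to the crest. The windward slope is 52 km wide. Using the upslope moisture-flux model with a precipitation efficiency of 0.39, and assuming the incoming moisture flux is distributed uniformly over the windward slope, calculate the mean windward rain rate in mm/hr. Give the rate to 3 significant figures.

R ≈ 10.7 mm/hr

Incoming column moisture flux per unit ridge length: F = V × PW = 13.4 × 29.5 = 395.3 mm·m/s.
Spread over the 52 km slope with efficiency ε = 0.39: R = ε·F/W = 0.39 × 395.3 / 52000 m = 2.965e-03 mm/s.
R = 2.965e-03 × 3600 = 10.7 mm/hr.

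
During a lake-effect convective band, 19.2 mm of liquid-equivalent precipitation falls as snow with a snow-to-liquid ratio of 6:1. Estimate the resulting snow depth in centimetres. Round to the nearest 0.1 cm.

Snow depth = liquid × ratio = 19.2 mm × 6 = 115.2 mm = 11.5 cm.

snow depth ≈ 11.5 cm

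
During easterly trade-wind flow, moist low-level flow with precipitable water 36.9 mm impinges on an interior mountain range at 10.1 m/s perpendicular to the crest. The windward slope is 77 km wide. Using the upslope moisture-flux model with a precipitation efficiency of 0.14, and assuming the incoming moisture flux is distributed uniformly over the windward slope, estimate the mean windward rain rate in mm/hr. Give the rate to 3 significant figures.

Incoming column moisture flux per unit ridge length: F = V × PW = 10.1 × 36.9 = 372.69 mm·m/s.
Spread over the 77 km slope with efficiency ε = 0.14: R = ε·F/W = 0.14 × 372.69 / 77000 m = 6.776e-04 mm/s.
R = 6.776e-04 × 3600 = 2.44 mm/hr.

R ≈ 2.44 mm/hr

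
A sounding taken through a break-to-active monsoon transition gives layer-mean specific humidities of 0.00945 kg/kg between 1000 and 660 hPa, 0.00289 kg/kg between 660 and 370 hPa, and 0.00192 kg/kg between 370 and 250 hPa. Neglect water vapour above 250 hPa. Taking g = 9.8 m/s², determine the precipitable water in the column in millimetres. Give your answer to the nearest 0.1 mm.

PW ≈ 43.7 mm

Precipitable water is the column-integrated vapour mass per unit area: PW = (1/g) Σ q̄ Δp, with q in kg/kg and Δp in Pa (1 kg/m² of water = 1 mm).
Layer 1000–660 hPa: Δp = 340 hPa = 34000 Pa, q̄ = 0.00945 kg/kg → 0.00945 × 34000 / 9.8 = 32.79 mm
Layer 660–370 hPa: Δp = 290 hPa = 29000 Pa, q̄ = 0.00289 kg/kg → 0.00289 × 29000 / 9.8 = 8.55 mm
Layer 370–250 hPa: Δp = 120 hPa = 12000 Pa, q̄ = 0.00192 kg/kg → 0.00192 × 12000 / 9.8 = 2.35 mm
PW = 32.79 + 8.55 + 2.35 = 43.69 ≈ 43.7 mm.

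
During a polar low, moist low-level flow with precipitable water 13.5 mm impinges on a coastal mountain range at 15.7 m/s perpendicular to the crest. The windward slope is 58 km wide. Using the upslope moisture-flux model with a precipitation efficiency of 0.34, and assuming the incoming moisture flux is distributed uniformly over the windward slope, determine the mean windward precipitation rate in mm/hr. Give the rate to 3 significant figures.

R ≈ 4.47 mm/hr

Incoming column moisture flux per unit ridge length: F = V × PW = 15.7 × 13.5 = 211.95 mm·m/s.
Spread over the 58 km slope with efficiency ε = 0.34: R = ε·F/W = 0.34 × 211.95 / 58000 m = 1.242e-03 mm/s.
R = 1.242e-03 × 3600 = 4.47 mm/hr.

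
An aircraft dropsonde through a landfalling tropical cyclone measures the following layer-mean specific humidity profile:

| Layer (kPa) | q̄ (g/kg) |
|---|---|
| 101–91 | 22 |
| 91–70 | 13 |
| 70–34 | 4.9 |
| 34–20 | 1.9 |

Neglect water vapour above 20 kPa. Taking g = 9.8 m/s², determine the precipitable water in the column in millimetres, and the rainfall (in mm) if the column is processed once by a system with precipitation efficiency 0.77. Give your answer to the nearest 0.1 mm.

PW ≈ 71.0 mm; rainfall ≈ 54.7 mm

Precipitable water is the column-integrated vapour mass per unit area: PW = (1/g) Σ q̄ Δp, with q in kg/kg and Δp in Pa (1 kg/m² of water = 1 mm).
Layer 101–91 kPa: Δp = 100 hPa = 10000 Pa, q̄ = 0.022 kg/kg → 0.022 × 10000 / 9.8 = 22.45 mm
Layer 91–70 kPa: Δp = 210 hPa = 21000 Pa, q̄ = 0.013 kg/kg → 0.013 × 21000 / 9.8 = 27.86 mm
Layer 70–34 kPa: Δp = 360 hPa = 36000 Pa, q̄ = 0.0049 kg/kg → 0.0049 × 36000 / 9.8 = 18.00 mm
Layer 34–20 kPa: Δp = 140 hPa = 14000 Pa, q̄ = 0.0019 kg/kg → 0.0019 × 14000 / 9.8 = 2.71 mm
PW = 22.45 + 27.86 + 18.00 + 2.71 = 71.02 ≈ 71.0 mm.
Rainfall = ε × PW = 0.77 × 71.0 = 54.7 mm.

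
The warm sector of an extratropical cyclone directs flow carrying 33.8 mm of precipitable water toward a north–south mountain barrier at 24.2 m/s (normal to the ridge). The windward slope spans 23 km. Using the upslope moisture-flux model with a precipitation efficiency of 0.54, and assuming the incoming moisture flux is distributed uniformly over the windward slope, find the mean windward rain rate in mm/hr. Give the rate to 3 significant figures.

Incoming column moisture flux per unit ridge length: F = V × PW = 24.2 × 33.8 = 817.96 mm·m/s.
Spread over the 23 km slope with efficiency ε = 0.54: R = ε·F/W = 0.54 × 817.96 / 23000 m = 1.920e-02 mm/s.
R = 1.920e-02 × 3600 = 69.1 mm/hr.

R ≈ 69.1 mm/hr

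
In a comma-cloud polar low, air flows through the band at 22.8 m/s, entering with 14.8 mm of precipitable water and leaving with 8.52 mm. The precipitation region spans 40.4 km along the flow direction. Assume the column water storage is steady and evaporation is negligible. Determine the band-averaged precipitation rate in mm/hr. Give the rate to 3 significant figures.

Column moisture flux per unit crosswind length is F = V × PW.
Inflow: F_in = 22.8 × 14.8 = 337.44 mm·m/s
Outflow: F_out = 22.8 × 8.52 = 194.256 mm·m/s
Steady-state rate R = (F_in − F_out)/L = (337.44 − 194.256) / 40400 m = 3.544e-03 mm/s.
R = 3.544e-03 × 3600 = 12.8 mm/hr.

R ≈ 12.8 mm/hr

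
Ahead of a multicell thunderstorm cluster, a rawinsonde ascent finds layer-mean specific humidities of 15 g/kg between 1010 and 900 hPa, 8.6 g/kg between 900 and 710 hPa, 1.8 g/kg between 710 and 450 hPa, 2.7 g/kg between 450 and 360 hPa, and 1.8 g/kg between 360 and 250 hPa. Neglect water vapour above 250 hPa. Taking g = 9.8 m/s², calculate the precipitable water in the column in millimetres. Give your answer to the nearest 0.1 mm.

Precipitable water is the column-integrated vapour mass per unit area: PW = (1/g) Σ q̄ Δp, with q in kg/kg and Δp in Pa (1 kg/m² of water = 1 mm).
Layer 1010–900 hPa: Δp = 110 hPa = 11000 Pa, q̄ = 0.015 kg/kg → 0.015 × 11000 / 9.8 = 16.84 mm
Layer 900–710 hPa: Δp = 190 hPa = 19000 Pa, q̄ = 0.0086 kg/kg → 0.0086 × 19000 / 9.8 = 16.67 mm
Layer 710–450 hPa: Δp = 260 hPa = 26000 Pa, q̄ = 0.0018 kg/kg → 0.0018 × 26000 / 9.8 = 4.78 mm
Layer 450–360 hPa: Δp = 90 hPa = 9000 Pa, q̄ = 0.0027 kg/kg → 0.0027 × 9000 / 9.8 = 2.48 mm
Layer 360–250 hPa: Δp = 110 hPa = 11000 Pa, q̄ = 0.0018 kg/kg → 0.0018 × 11000 / 9.8 = 2.02 mm
PW = 16.84 + 16.67 + 4.78 + 2.48 + 2.02 = 42.79 ≈ 42.8 mm.

PW ≈ 42.8 mm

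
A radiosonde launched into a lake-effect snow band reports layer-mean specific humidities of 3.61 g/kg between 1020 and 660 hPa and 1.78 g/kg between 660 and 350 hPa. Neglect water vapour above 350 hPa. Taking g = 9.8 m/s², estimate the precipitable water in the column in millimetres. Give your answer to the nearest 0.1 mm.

Precipitable water is the column-integrated vapour mass per unit area: PW = (1/g) Σ q̄ Δp, with q in kg/kg and Δp in Pa (1 kg/m² of water = 1 mm).
Layer 1020–660 hPa: Δp = 360 hPa = 36000 Pa, q̄ = 0.00361 kg/kg → 0.00361 × 36000 / 9.8 = 13.26 mm
Layer 660–350 hPa: Δp = 310 hPa = 31000 Pa, q̄ = 0.00178 kg/kg → 0.00178 × 31000 / 9.8 = 5.63 mm
PW = 13.26 + 5.63 = 18.89 ≈ 18.9 mm.

PW ≈ 18.9 mm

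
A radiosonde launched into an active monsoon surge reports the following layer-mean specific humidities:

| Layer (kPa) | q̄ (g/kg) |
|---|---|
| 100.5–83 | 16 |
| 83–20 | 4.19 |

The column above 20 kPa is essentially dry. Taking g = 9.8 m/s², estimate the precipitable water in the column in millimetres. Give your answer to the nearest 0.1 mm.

Precipitable water is the column-integrated vapour mass per unit area: PW = (1/g) Σ q̄ Δp, with q in kg/kg and Δp in Pa (1 kg/m² of water = 1 mm).
Layer 100.5–83 kPa: Δp = 175 hPa = 17500 Pa, q̄ = 0.016 kg/kg → 0.016 × 17500 / 9.8 = 28.57 mm
Layer 83–20 kPa: Δp = 630 hPa = 63000 Pa, q̄ = 0.00419 kg/kg → 0.00419 × 63000 / 9.8 = 26.94 mm
PW = 28.57 + 26.94 = 55.51 ≈ 55.5 mm.

PW ≈ 55.5 mm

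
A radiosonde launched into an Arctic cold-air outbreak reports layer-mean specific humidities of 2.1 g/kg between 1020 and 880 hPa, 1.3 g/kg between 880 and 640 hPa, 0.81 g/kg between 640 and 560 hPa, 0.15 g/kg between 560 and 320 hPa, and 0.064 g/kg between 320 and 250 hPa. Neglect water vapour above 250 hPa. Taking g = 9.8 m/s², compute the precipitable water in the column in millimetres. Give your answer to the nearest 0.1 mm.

Precipitable water is the column-integrated vapour mass per unit area: PW = (1/g) Σ q̄ Δp, with q in kg/kg and Δp in Pa (1 kg/m² of water = 1 mm).
Layer 1020–880 hPa: Δp = 140 hPa = 14000 Pa, q̄ = 0.0021 kg/kg → 0.0021 × 14000 / 9.8 = 3.00 mm
Layer 880–640 hPa: Δp = 240 hPa = 24000 Pa, q̄ = 0.0013 kg/kg → 0.0013 × 24000 / 9.8 = 3.18 mm
Layer 640–560 hPa: Δp = 80 hPa = 8000 Pa, q̄ = 0.00081 kg/kg → 0.00081 × 8000 / 9.8 = 0.66 mm
Layer 560–320 hPa: Δp = 240 hPa = 24000 Pa, q̄ = 0.00015 kg/kg → 0.00015 × 24000 / 9.8 = 0.37 mm
Layer 320–250 hPa: Δp = 70 hPa = 7000 Pa, q̄ = 6.4e-05 kg/kg → 6.4e-05 × 7000 / 9.8 = 0.05 mm
PW = 3.00 + 3.18 + 0.66 + 0.37 + 0.05 = 7.26 ≈ 7.3 mm.

PW ≈ 7.3 mm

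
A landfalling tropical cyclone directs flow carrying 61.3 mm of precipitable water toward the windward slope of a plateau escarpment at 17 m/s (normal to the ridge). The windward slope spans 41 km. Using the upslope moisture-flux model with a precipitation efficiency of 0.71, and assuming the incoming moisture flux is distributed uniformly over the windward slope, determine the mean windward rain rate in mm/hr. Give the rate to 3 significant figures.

Incoming column moisture flux per unit ridge length: F = V × PW = 17 × 61.3 = 1042.1 mm·m/s.
Spread over the 41 km slope with efficiency ε = 0.71: R = ε·F/W = 0.71 × 1042.1 / 41000 m = 1.805e-02 mm/s.
R = 1.805e-02 × 3600 = 65.0 mm/hr.

R ≈ 65.0 mm/hr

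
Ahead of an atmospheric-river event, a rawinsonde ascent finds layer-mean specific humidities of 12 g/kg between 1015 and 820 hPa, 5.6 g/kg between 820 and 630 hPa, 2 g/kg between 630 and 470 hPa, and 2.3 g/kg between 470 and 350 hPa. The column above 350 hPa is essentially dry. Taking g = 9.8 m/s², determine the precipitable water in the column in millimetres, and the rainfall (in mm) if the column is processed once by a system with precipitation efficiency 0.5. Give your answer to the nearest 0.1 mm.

Precipitable water is the column-integrated vapour mass per unit area: PW = (1/g) Σ q̄ Δp, with q in kg/kg and Δp in Pa (1 kg/m² of water = 1 mm).
Layer 1015–820 hPa: Δp = 195 hPa = 19500 Pa, q̄ = 0.012 kg/kg → 0.012 × 19500 / 9.8 = 23.88 mm
Layer 820–630 hPa: Δp = 190 hPa = 19000 Pa, q̄ = 0.0056 kg/kg → 0.0056 × 19000 / 9.8 = 10.86 mm
Layer 630–470 hPa: Δp = 160 hPa = 16000 Pa, q̄ = 0.002 kg/kg → 0.002 × 16000 / 9.8 = 3.27 mm
Layer 470–350 hPa: Δp = 120 hPa = 12000 Pa, q̄ = 0.0023 kg/kg → 0.0023 × 12000 / 9.8 = 2.82 mm
PW = 23.88 + 10.86 + 3.27 + 2.82 = 40.83 ≈ 40.8 mm.
Rainfall = ε × PW = 0.5 × 40.8 = 20.4 mm.

PW ≈ 40.8 mm; rainfall ≈ 20.4 mm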